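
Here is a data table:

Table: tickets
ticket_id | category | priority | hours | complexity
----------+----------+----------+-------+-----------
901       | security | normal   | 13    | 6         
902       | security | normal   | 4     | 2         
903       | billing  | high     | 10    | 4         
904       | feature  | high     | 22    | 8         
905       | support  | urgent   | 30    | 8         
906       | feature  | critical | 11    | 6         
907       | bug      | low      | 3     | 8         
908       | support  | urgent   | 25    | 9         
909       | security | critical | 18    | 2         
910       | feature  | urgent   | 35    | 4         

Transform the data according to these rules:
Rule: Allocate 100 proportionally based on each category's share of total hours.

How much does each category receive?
billing: 5.85, bug: 1.75, feature: 39.77, security: 20.47, support: 32.16

Step 1: Calculate total hours = 171
Step 2: Calculate each category's proportion:
  billing: 10/171 = 5.85% → 5.85
  bug: 3/171 = 1.75% → 1.75
  feature: 68/171 = 39.77% → 39.77
  security: 35/171 = 20.47% → 20.47
  support: 55/171 = 32.16% → 32.16
Step 3: Verify: sum of allocations ≈ 100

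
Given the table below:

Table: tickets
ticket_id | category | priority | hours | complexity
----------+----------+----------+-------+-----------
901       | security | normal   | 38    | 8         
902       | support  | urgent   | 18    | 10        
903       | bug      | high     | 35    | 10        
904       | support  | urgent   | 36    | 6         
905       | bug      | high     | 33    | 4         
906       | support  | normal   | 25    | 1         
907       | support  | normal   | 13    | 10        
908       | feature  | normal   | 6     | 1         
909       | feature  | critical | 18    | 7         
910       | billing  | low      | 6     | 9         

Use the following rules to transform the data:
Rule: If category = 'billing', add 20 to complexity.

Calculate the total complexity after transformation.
86

Step 1: Count records where category = 'billing': 1
Step 2: Total bonus added: 1 × 20 = 20
Step 3: Original sum of complexity: 66
Step 4: Final sum = 66 + 20 = 86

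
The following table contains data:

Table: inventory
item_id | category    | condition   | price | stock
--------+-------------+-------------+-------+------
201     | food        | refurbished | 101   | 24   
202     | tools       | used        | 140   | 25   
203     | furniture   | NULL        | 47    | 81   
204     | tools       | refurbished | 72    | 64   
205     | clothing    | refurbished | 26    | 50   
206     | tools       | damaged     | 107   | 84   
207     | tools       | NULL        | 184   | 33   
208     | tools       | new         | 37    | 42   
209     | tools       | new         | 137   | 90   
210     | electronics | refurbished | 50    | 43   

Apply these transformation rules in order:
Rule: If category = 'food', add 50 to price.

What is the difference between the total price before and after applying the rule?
50

Step 1: Original sum of price = 901
Step 2: 1 records have category = 'food'
Step 3: Each affected record changes by 50
Step 4: Total change = 1 × 50 = 50
Step 5: New sum = 901 + 50 = 951
Step 6: Difference = |951 - 901| = 50
        (Sum increased by 50)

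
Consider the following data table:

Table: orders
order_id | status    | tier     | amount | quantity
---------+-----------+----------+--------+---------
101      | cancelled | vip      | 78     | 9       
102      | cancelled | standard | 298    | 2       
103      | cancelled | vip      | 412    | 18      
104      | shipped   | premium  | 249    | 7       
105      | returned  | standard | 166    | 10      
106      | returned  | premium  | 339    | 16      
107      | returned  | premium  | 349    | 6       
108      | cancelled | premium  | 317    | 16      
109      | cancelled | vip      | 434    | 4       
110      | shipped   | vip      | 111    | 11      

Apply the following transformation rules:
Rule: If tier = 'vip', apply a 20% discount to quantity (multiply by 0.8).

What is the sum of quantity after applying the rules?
90.6

Step 1: Records with tier = 'vip' have total quantity = 42
Step 2: Apply multiplier: 42 × 0.8 = 33.6
Step 3: Other records total: 57
Step 4: Final sum = 33.6 + 57 = 90.6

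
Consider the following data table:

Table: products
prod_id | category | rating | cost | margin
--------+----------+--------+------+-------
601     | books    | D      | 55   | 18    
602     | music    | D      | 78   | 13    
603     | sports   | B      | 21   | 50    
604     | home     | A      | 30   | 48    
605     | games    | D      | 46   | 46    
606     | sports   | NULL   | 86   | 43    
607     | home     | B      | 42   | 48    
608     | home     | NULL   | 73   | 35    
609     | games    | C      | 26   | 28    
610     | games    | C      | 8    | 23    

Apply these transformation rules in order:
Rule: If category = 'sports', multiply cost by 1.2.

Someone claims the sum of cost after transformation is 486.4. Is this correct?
Yes, the result is correct.

Step 1: Calculate the correct sum after transformation
Step 2: Apply multiplier 1.2 to records where category = 'sports'
Step 3: Correct result = 486.4
Step 4: Claimed result = 486.4
Step 5: 486.4 = 486.4 ✓
Conclusion: The claimed result is correct.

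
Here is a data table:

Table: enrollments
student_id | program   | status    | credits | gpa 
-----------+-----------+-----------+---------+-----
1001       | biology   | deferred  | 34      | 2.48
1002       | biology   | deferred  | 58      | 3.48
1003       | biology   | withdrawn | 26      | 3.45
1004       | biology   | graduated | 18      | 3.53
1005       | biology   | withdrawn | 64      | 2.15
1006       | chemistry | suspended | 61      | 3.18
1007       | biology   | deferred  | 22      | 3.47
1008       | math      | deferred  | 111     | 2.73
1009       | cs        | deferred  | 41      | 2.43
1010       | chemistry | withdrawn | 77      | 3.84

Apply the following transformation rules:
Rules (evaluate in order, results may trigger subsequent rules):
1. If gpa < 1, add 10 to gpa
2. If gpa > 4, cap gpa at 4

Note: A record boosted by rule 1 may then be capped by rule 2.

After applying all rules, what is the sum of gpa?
30.74

Step 1: Apply rule 1 to records with gpa < 1
  - 0 records get bonus of 10
  - Of these, 0 records then exceed 4 and get capped
Step 2: Apply rule 2 to records with gpa > 4
  - 0 records (original) are capped
Step 3: Calculate final sum = 30.74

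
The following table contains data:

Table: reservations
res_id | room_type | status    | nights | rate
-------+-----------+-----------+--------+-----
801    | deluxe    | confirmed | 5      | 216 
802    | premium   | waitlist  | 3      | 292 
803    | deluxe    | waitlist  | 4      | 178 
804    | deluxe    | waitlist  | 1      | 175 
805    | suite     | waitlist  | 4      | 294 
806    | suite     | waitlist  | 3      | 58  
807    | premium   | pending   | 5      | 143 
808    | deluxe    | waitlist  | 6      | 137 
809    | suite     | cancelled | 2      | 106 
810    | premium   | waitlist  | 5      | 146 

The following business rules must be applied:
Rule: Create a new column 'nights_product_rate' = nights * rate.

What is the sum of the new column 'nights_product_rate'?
6672

Step 1: For each record, compute nights * rate
Example calculations:
  5 * 216 = 1080
  3 * 292 = 876
  4 * 178 = 712
  ...
Step 2: Sum all derived values
Step 3: Total = 6672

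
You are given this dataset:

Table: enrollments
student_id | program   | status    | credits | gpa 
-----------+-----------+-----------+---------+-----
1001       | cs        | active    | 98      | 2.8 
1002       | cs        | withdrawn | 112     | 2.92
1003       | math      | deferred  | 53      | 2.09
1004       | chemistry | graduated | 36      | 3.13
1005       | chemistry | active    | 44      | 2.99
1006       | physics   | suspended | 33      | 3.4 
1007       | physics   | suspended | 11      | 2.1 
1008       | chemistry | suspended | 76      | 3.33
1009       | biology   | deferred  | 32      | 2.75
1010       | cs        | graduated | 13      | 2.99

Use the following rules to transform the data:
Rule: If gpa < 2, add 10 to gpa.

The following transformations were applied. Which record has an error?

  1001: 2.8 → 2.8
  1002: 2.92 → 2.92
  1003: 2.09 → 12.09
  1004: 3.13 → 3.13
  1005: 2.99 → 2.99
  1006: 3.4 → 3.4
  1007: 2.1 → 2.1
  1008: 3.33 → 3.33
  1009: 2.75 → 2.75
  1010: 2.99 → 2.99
Record 1003 has an error. The correct transformed value should be 2.09, not 12.09.

Step 1: Check each record against the rule
Step 2: Record 1003 has gpa = 2.09
Step 3: Since 2.09 >= 2, the bonus should not have been applied
Step 4: Correct value = 2.09, but claimed value = 12.09
Conclusion: Record 1003 has the error.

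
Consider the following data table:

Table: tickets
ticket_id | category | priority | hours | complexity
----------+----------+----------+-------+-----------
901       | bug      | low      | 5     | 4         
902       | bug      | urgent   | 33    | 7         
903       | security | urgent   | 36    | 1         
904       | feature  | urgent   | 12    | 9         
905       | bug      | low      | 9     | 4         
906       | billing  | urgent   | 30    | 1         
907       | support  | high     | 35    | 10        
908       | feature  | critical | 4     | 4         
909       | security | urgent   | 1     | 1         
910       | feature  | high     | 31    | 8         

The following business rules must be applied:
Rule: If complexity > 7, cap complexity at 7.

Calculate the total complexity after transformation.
43

Step 1: 3 records have complexity > 7
Step 2: These records originally summed to 27
Step 3: After capping: 3 × 7 = 21
Step 4: Unaffected records sum: 22
Step 5: Final sum = 21 + 22 = 43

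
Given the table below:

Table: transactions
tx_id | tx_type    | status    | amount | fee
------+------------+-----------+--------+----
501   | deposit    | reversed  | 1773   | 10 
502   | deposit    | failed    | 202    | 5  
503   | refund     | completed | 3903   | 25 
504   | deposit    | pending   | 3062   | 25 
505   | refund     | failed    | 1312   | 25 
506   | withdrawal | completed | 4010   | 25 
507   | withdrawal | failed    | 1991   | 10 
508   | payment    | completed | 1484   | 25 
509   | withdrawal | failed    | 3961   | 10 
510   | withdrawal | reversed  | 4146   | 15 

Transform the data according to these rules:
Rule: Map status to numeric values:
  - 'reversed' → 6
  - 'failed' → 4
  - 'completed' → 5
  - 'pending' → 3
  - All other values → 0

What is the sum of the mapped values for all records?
46

Step 1: Apply mapping to each record
Step 2: Count by status:
  'reversed': 2 records × 6 = 12
  'failed': 4 records × 4 = 16
  'completed': 3 records × 5 = 15
  'pending': 1 records × 3 = 3
Step 3: Sum all mapped values = 46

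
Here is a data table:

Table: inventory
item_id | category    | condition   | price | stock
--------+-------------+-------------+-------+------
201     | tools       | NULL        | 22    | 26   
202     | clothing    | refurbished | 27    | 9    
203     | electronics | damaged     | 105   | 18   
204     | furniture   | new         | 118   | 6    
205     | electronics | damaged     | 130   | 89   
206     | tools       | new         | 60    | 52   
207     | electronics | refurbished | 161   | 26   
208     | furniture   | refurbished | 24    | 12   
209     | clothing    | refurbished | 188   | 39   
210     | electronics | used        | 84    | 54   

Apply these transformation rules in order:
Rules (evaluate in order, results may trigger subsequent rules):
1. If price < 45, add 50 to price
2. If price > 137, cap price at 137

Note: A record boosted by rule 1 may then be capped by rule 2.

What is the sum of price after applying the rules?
994

Step 1: Apply rule 1 to records with price < 45
  - 3 records get bonus of 50
  - Of these, 0 records then exceed 137 and get capped
Step 2: Apply rule 2 to records with price > 137
  - 2 records (original) are capped
Step 3: Calculate final sum = 994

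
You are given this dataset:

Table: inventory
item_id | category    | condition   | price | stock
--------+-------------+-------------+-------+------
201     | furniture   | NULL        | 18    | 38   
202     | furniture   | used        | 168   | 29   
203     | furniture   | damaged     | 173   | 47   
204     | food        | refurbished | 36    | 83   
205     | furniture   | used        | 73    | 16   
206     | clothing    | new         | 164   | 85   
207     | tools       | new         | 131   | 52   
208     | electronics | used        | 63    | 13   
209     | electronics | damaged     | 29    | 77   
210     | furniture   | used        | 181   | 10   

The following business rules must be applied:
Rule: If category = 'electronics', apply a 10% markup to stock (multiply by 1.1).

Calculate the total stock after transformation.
459.0

Step 1: Records with category = 'electronics' have total stock = 90
Step 2: Apply multiplier: 90 × 1.1 = 99.0
Step 3: Other records total: 360
Step 4: Final sum = 99.0 + 360 = 459.0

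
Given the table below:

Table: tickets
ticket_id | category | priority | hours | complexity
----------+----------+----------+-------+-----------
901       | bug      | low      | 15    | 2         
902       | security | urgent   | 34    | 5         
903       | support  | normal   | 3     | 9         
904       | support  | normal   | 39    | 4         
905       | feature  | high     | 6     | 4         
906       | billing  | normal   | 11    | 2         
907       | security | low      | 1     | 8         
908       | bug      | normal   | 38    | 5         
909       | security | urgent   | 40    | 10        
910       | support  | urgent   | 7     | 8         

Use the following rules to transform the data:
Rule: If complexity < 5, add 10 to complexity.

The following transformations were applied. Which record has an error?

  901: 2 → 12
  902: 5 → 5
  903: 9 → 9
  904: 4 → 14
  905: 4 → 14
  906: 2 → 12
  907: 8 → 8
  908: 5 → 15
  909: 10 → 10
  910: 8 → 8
Record 908 has an error. The correct transformed value should be 5, not 15.

Step 1: Check each record against the rule
Step 2: Record 908 has complexity = 5
Step 3: Since 5 >= 5, the bonus should not have been applied
Step 4: Correct value = 5, but claimed value = 15
Conclusion: Record 908 has the error.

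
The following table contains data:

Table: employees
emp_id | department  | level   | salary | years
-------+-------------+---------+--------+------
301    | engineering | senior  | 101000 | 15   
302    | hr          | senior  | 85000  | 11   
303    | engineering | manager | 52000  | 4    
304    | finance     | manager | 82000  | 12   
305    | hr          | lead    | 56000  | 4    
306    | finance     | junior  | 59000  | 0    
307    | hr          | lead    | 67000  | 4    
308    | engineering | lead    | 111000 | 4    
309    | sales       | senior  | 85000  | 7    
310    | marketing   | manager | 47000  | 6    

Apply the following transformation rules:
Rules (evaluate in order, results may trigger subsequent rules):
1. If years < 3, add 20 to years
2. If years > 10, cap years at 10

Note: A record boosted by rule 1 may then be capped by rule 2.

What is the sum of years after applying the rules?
69

Step 1: Apply rule 1 to records with years < 3
  - 1 records get bonus of 20
  - Of these, 1 records then exceed 10 and get capped
Step 2: Apply rule 2 to records with years > 10
  - 3 records (original) are capped
Step 3: Calculate final sum = 69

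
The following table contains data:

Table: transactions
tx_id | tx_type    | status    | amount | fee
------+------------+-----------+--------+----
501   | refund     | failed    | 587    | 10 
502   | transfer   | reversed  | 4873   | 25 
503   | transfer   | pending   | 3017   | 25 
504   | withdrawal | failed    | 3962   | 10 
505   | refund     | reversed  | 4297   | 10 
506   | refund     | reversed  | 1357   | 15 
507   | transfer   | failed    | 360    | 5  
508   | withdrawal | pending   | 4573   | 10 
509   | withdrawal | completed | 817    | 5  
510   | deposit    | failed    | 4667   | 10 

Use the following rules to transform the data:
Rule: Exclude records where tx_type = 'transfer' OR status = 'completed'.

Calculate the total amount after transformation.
19443

Step 1: Find records where tx_type = 'transfer' OR status = 'completed'
Step 2: 4 records match, summing to 9067
Step 3: Original sum: 28510
Step 4: Remaining sum = 28510 - 9067 = 19443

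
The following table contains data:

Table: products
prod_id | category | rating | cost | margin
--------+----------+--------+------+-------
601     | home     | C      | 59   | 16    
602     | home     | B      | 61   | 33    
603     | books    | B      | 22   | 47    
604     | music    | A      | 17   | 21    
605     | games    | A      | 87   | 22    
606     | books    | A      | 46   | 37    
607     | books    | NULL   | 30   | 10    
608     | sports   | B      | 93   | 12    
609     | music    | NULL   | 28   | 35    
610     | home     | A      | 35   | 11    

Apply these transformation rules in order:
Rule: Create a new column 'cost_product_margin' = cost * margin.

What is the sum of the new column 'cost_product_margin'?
10745

Step 1: For each record, compute cost * margin
Example calculations:
  59 * 16 = 944
  61 * 33 = 2013
  22 * 47 = 1034
  ...
Step 2: Sum all derived values
Step 3: Total = 10745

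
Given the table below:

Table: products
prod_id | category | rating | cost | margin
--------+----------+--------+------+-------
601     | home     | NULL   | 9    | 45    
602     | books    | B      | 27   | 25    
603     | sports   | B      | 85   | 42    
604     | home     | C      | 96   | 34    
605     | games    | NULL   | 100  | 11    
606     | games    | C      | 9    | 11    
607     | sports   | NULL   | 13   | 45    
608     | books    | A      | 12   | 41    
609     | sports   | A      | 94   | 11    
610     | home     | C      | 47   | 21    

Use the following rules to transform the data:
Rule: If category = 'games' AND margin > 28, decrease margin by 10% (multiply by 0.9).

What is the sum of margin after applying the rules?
286

Step 1: Find records where category = 'games' AND margin > 28
Step 2: 0 records match, summing to 0
Step 3: After multiplier: 0 × 0.9 = 0.0
Step 4: Unaffected records sum: 286
Step 5: Final sum = 0.0 + 286 = 286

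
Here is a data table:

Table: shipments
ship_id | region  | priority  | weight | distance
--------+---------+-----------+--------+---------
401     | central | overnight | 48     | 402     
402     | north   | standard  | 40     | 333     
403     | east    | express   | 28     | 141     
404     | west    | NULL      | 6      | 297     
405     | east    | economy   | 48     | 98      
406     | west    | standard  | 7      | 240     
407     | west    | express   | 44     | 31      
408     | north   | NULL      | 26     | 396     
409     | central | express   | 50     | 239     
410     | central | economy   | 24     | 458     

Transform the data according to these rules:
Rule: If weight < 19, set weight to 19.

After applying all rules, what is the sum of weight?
346

Step 1: 2 records have weight < 19
Step 2: These records originally summed to 13
Step 3: After setting to minimum: 2 × 19 = 38
Step 4: Unaffected records sum: 308
Step 5: Final sum = 38 + 308 = 346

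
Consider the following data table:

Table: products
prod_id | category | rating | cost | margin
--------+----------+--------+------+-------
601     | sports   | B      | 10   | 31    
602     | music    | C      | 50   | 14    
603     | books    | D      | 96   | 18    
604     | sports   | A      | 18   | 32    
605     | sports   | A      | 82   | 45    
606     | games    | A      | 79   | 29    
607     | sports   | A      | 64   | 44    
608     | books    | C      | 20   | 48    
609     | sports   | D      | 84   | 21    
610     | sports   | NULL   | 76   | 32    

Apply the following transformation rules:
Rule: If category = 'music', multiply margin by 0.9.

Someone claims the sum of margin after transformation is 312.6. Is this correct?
Yes, the result is correct.

Step 1: Calculate the correct sum after transformation
Step 2: Apply multiplier 0.9 to records where category = 'music'
Step 3: Correct result = 312.6
Step 4: Claimed result = 312.6
Step 5: 312.6 = 312.6 ✓
Conclusion: The claimed result is correct.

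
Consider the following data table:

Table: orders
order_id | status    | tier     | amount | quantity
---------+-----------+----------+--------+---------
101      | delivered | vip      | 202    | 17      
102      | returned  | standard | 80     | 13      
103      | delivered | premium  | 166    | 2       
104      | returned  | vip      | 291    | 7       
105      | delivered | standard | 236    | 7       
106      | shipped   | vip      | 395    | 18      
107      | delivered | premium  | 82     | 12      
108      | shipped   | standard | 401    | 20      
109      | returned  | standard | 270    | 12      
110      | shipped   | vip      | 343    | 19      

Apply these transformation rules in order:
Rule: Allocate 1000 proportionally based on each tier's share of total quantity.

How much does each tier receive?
premium: 110.24, standard: 409.45, vip: 480.31

Step 1: Calculate total quantity = 127
Step 2: Calculate each tier's proportion:
  premium: 14/127 = 11.02% → 110.24
  standard: 52/127 = 40.94% → 409.45
  vip: 61/127 = 48.03% → 480.31
Step 3: Verify: sum of allocations ≈ 1000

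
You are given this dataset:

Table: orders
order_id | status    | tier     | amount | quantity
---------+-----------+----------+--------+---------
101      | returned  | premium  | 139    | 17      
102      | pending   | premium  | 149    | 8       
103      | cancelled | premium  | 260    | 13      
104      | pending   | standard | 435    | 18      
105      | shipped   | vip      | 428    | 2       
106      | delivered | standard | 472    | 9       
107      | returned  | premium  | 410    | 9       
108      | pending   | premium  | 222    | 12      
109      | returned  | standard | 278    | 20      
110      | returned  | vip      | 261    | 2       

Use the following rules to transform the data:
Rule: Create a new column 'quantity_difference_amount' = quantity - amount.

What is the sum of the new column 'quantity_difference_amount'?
-2944

Step 1: For each record, compute quantity - amount
Example calculations:
  17 - 139 = -122
  8 - 149 = -141
  13 - 260 = -247
  ...
Step 2: Sum all derived values
Step 3: Total = -2944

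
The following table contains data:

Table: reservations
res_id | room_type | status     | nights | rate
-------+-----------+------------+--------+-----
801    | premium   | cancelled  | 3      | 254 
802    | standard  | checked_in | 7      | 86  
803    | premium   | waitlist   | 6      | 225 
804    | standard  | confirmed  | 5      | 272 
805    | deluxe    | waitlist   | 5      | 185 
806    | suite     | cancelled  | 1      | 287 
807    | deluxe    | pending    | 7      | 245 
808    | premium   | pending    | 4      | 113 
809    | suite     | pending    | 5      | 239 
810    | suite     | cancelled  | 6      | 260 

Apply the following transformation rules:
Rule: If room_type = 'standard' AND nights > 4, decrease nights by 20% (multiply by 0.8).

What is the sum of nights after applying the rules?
46.6

Step 1: Find records where room_type = 'standard' AND nights > 4
Step 2: 2 records match, summing to 12
Step 3: After multiplier: 12 × 0.8 = 9.6
Step 4: Unaffected records sum: 37
Step 5: Final sum = 9.6 + 37 = 46.6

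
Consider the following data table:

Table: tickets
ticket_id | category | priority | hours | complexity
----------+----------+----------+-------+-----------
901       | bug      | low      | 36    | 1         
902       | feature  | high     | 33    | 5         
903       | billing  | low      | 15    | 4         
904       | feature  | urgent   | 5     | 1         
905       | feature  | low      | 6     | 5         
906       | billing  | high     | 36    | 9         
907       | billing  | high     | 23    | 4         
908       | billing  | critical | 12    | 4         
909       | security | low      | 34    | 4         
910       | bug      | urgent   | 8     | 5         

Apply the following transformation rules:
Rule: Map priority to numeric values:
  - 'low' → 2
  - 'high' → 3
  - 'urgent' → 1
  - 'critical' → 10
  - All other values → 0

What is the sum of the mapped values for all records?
29

Step 1: Apply mapping to each record
Step 2: Count by status:
  'low': 4 records × 2 = 8
  'high': 3 records × 3 = 9
  'urgent': 2 records × 1 = 2
  'critical': 1 records × 10 = 10
Step 3: Sum all mapped values = 29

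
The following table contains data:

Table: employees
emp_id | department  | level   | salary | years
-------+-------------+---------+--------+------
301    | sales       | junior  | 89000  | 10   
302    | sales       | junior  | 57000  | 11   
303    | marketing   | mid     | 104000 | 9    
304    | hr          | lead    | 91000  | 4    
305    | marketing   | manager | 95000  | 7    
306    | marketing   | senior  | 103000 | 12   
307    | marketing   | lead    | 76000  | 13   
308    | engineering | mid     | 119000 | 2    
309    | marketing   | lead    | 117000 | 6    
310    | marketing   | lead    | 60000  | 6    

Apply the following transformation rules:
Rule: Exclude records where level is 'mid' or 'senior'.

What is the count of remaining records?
7

Step 1: Count records to exclude
  - 2 (mid) + 1 (senior) = 3 records
Step 2: Total records: 10
Step 3: Remaining = 10 - 3 = 7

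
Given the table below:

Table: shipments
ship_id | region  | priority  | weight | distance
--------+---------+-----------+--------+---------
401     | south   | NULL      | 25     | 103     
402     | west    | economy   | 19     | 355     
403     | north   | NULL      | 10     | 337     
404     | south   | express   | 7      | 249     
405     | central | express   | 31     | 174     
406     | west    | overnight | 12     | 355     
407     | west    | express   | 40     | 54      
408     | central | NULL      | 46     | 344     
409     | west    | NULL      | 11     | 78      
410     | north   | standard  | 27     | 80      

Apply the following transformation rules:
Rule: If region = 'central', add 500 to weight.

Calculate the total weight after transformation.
1228

Step 1: Count records where region = 'central': 2
Step 2: Total bonus added: 2 × 500 = 1000
Step 3: Original sum of weight: 228
Step 4: Final sum = 228 + 1000 = 1228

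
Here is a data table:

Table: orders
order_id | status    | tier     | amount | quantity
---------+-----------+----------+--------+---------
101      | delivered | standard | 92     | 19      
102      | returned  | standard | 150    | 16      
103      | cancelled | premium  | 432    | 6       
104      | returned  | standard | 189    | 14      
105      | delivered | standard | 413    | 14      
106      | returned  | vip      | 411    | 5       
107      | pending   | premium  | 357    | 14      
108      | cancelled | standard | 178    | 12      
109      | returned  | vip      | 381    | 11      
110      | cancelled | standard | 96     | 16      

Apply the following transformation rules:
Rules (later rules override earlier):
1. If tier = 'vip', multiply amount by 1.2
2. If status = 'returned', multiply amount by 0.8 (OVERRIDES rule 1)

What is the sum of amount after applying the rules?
2472.8

Step 1: Rule 2 takes priority for records with status = 'returned'
  - 4 records: 1131 × 0.8 = 904.8
Step 2: Rule 1 applies to remaining records with tier = 'vip'
  - 0 records: 0 × 1.2 = 0.0
Step 3: Other records unchanged: 1568
Step 4: Final sum = 904.8 + 0.0 + 1568 = 2472.8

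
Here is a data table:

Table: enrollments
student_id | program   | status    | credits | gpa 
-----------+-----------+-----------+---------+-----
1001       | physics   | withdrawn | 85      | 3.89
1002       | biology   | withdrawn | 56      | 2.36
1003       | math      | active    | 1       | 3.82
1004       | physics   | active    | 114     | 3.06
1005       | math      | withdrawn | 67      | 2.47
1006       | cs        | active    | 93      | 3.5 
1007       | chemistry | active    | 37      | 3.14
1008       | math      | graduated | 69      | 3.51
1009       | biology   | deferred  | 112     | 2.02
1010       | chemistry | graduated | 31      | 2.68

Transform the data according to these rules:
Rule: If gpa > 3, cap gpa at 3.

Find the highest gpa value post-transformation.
3

Step 1: Original maximum gpa = 3.89
Step 2: Apply cap at 3
Step 3: 6 records had gpa > 3 and were capped
Step 4: Maximum after transformation = 3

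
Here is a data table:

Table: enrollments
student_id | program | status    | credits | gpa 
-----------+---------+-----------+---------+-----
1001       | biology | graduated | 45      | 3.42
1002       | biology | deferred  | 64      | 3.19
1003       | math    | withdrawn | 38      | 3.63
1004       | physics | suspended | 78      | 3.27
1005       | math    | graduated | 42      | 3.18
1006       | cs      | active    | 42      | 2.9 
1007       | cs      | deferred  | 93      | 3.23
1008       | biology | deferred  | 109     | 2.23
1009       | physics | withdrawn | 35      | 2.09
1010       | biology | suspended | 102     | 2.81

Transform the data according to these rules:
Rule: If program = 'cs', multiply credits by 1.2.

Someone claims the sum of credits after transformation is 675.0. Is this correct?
Yes, the result is correct.

Step 1: Calculate the correct sum after transformation
Step 2: Apply multiplier 1.2 to records where program = 'cs'
Step 3: Correct result = 675.0
Step 4: Claimed result = 675.0
Step 5: 675.0 = 675.0 ✓
Conclusion: The claimed result is correct.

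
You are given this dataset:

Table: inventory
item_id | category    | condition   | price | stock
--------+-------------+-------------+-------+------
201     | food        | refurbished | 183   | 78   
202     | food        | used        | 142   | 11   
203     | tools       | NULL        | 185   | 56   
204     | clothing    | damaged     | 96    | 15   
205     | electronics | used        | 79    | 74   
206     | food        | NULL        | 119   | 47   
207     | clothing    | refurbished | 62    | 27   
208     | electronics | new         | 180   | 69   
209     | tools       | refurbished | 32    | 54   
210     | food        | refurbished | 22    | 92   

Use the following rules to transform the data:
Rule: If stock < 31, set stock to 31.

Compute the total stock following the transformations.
563

Step 1: 3 records have stock < 31
Step 2: These records originally summed to 53
Step 3: After setting to minimum: 3 × 31 = 93
Step 4: Unaffected records sum: 470
Step 5: Final sum = 93 + 470 = 563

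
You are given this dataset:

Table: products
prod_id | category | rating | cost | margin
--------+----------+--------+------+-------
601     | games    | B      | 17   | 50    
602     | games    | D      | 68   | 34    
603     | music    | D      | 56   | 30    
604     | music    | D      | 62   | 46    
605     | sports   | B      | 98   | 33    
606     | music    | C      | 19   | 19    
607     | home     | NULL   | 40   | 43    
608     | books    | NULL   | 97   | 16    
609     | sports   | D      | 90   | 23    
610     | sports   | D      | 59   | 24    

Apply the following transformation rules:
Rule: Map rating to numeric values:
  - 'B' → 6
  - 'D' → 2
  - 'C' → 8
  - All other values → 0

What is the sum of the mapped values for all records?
30

Step 1: Apply mapping to each record
Step 2: Count by status:
  'B': 2 records × 6 = 12
  'D': 5 records × 2 = 10
  'C': 1 records × 8 = 8
Step 3: Sum all mapped values = 30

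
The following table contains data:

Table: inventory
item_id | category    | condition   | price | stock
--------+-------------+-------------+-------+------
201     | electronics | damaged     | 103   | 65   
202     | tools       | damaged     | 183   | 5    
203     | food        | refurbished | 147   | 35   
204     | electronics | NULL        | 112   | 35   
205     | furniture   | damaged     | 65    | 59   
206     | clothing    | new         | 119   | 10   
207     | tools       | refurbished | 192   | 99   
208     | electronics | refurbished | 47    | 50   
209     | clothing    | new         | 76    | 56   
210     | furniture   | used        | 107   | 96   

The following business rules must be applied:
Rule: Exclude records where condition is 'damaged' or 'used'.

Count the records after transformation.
6

Step 1: Count records to exclude
  - 3 (damaged) + 1 (used) = 4 records
Step 2: Total records: 10
Step 3: Remaining = 10 - 4 = 6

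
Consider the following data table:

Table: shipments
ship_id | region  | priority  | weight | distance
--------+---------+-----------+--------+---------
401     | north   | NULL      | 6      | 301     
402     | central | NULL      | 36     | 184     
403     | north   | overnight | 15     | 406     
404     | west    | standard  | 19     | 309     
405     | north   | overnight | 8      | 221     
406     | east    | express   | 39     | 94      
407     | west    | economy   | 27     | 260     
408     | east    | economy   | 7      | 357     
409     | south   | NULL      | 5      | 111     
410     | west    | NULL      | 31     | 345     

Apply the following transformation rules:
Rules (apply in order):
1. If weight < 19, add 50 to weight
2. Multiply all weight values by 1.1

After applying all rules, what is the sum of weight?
487.3

Step 1: Apply Rule 1 - Add 50 to records with weight < 19
  - 5 records affected: 41 + (5 × 50) = 291
  - Unaffected records: 152
  - Sum after Rule 1: 443
Step 2: Apply Rule 2 - Multiply all by 1.1
  - 443 × 1.1 = 487.3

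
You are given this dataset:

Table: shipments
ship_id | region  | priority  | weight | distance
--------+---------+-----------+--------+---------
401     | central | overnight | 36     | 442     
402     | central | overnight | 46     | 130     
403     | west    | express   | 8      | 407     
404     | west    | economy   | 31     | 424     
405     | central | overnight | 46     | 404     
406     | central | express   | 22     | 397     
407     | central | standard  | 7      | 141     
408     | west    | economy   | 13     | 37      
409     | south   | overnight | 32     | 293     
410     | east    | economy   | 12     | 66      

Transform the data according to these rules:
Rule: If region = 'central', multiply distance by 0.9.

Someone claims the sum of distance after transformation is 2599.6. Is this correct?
No, the correct result is 2589.6.

Step 1: Calculate the correct sum after transformation
Step 2: Apply multiplier 0.9 to records where region = 'central'
Step 3: Correct result = 2589.6
Step 4: Claimed result = 2599.6
Step 5: 2589.6 ≠ 2599.6
Conclusion: The claimed result is incorrect. The correct answer is 2589.6.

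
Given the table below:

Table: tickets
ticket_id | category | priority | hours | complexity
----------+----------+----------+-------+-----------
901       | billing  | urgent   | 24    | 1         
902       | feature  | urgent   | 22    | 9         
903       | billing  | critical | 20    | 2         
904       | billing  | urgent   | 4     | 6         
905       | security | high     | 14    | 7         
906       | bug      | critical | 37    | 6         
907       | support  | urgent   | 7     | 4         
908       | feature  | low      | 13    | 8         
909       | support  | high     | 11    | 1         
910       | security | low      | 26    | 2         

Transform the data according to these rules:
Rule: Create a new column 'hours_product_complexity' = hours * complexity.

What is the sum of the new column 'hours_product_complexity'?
801

Step 1: For each record, compute hours * complexity
Example calculations:
  24 * 1 = 24
  22 * 9 = 198
  20 * 2 = 40
  ...
Step 2: Sum all derived values
Step 3: Total = 801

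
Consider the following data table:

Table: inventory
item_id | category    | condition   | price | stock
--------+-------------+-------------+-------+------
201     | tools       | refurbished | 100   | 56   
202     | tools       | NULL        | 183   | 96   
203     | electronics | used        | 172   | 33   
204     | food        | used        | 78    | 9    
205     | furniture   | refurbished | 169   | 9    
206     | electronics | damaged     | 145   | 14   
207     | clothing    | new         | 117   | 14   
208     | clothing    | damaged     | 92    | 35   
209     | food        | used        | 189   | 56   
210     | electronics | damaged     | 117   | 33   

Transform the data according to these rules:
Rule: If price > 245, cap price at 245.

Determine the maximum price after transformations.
189

Step 1: Original maximum price = 189
Step 2: Check cap of 245 against maximum
Step 3: No records exceed the cap (max 189 <= cap 245), so no capping applies
Step 4: Maximum after transformation = 189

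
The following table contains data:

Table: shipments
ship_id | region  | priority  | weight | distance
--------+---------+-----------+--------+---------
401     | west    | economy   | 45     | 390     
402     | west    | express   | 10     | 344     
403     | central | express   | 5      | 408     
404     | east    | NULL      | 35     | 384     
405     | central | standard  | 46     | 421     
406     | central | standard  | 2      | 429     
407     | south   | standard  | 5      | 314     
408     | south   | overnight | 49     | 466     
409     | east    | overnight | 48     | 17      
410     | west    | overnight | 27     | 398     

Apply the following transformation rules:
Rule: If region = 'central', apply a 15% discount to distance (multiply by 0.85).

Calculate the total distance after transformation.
3382.3

Step 1: Records with region = 'central' have total distance = 1258
Step 2: Apply multiplier: 1258 × 0.85 = 1069.3
Step 3: Other records total: 2313
Step 4: Final sum = 1069.3 + 2313 = 3382.3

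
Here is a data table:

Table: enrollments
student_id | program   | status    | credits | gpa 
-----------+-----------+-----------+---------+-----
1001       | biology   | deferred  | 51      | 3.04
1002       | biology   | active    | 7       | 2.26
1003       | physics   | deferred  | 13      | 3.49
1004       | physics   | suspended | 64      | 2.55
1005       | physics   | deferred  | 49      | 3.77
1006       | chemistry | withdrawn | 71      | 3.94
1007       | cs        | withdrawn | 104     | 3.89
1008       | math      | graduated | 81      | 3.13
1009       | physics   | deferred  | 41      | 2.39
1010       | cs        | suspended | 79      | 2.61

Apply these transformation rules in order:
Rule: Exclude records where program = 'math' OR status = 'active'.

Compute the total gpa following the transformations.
25.68

Step 1: Find records where program = 'math' OR status = 'active'
Step 2: 2 records match, summing to 5.39
Step 3: Original sum: 31.07
Step 4: Remaining sum = 31.07 - 5.39 = 25.68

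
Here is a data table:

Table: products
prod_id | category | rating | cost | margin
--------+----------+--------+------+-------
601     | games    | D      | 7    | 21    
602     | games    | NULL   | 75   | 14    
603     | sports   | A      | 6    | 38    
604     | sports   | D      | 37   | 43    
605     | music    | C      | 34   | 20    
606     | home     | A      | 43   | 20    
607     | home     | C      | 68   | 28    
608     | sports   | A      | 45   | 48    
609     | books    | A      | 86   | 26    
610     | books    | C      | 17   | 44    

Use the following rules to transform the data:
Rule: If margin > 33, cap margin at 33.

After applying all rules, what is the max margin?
33

Step 1: Original maximum margin = 48
Step 2: Apply cap at 33
Step 3: 4 records had margin > 33 and were capped
Step 4: Maximum after transformation = 33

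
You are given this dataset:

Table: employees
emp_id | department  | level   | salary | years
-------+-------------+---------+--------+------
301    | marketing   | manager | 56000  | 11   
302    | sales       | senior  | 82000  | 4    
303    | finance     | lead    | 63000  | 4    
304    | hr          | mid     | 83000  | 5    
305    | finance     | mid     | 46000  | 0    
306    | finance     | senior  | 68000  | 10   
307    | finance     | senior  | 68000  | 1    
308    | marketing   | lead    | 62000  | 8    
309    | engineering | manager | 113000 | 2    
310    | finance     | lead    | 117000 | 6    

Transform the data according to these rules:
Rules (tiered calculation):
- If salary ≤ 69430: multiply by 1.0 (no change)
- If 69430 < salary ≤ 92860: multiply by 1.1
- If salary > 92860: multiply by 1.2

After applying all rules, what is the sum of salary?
820500.0

Step 1: Tier 1 (salary ≤ 69430): 6 records, sum = 363000 × 1.0 = 363000.0
Step 2: Tier 2 (69430 < salary ≤ 92860): 2 records, sum = 165000 × 1.1 = 181500.0
Step 3: Tier 3 (salary > 92860): 2 records, sum = 230000 × 1.2 = 276000.0
Step 4: Final sum = 363000.0 + 181500.0 + 276000.0 = 820500.0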